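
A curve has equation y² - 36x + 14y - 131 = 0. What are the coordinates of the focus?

Only y is squared. Complete the square in y: (y + 7)² = 36(x + 5).
Vertex (-5, -7); 4p = 36 so p = 9. Opens right.
Focus is p units from the vertex along the axis: (h + p, k).

(4, -7)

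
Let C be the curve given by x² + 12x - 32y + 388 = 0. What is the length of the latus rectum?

Only x is squared. Complete the square in x: (x + 6)² = 32(y - 11).
Vertex (-6, 11); 4p = 32 so p = 8. Opens up.
Latus rectum length = |4p| = 32.

32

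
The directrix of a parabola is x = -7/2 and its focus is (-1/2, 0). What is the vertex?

The vertex is the midpoint between the focus and the directrix along the axis of symmetry.
Axis is horizontal (directrix is vertical). Vertex x-coordinate = (-1/2 + (-7/2))/2 = -2; y-coordinate = 0.

(-2, 0)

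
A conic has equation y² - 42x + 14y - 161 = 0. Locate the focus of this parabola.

(11/2, -7)

Only y is squared. Complete the square in y: (y + 7)² = 42(x + 5).
Vertex (-5, -7); 4p = 42 so p = 21/2. Opens right.
Focus is p units from the vertex along the axis: (h + p, k).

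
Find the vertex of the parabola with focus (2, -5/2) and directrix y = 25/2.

The vertex is the midpoint between the focus and the directrix along the axis of symmetry.
Axis is vertical (directrix is horizontal). Vertex y-coordinate = (-5/2 + 25/2)/2 = 5; x-coordinate = 2.

(2, 5)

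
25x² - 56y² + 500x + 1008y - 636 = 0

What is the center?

Group: 25(x² + 20x) -56(y² - 18y) = 636
Complete the square in x and y: 25(x + 10)² -56(y - 9)² = 636 + 2500 - 4536 = -1400
Dividing both sides by -1400: (y - 9)²/25 - (x + 10)²/56 = 1
Hyperbola with center (-10, 9).

(-10, 9)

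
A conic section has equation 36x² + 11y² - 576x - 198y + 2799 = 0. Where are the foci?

Group: 36(x² - 16x) + 11(y² - 18y) = -2799
36(x - 8)² + 11(y - 9)² = -2799 + 2304 + 891 = 396
Divide by 396: (x - 8)²/11 + (y - 9)²/36 = 1
Ellipse, center (8, 9), major axis vertical; a² = 36, b² = 11.
c² = a² - b² = 36 - 11 = 25, so c = 5.
Foci lie on the vertical axis through the center: (h, k ± c).

(8, 4) and (8, 14)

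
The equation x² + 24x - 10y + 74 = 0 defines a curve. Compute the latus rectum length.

10

Only x is squared. Complete the square in x: (x + 12)² = 10(y + 7).
Vertex (-12, -7); 4p = 10 so p = 5/2. Opens up.
Latus rectum length = |4p| = 10.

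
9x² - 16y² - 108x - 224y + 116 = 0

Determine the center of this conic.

(6, -7)

Group: 9(x² - 12x) -16(y² + 14y) = -116
Complete the square: 9(x - 6)² -16(y + 7)² = -116 + 324 - 784 = -576
Dividing both sides by -576: (y + 7)²/36 - (x - 6)²/64 = 1
Hyperbola with center (6, -7).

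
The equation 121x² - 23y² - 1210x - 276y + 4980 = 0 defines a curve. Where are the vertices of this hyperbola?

Rearranging, 121(x² - 10x) -23(y² + 12y) = -4980.
121(x - 5)² -23(y + 6)² = -4980 + 3025 - 828 = -2783
Divide by -2783: (y + 6)²/121 - (x - 5)²/23 = 1
Hyperbola, center (5, -6), transverse axis vertical; a² = 121, b² = 23.
a = 11. Vertices at (h, k ± a).

(5, -17) and (5, 5)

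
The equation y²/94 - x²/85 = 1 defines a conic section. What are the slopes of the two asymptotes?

Center (0, 0). The positive term is the y-term, so the transverse axis is vertical; a² = 94, b² = 85.
For a vertical hyperbola the asymptotes have slope ±a/b.
Here that is ±√94/√85 = ±√7990/85.

√7990/85 and -√7990/85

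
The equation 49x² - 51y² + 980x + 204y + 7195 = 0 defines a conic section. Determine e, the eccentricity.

Group: 49(x² + 20x) -51(y² - 4y) = -7195
Completing the square gives 49(x + 10)² -51(y - 2)² = -7195 + 4900 - 204 = -2499.
Dividing both sides by -2499: (y - 2)²/49 - (x + 10)²/51 = 1
Hyperbola, center (-10, 2), transverse axis vertical; a² = 49, b² = 51.
c² = a² + b² = 100, so c = 10.
e = c/a = 10/7.

e = 10/7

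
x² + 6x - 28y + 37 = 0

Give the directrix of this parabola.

y = -6

Only x is squared. Complete the square in x: (x + 3)² = 28(y - 1).
Vertex (-3, 1); 4p = 28 so p = 7. Opens up.
Directrix is the horizontal line y = k − p = 1 − (7) = -6.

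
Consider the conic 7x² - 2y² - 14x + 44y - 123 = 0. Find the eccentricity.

Group the x- and y-terms: 7(x² - 2x) -2(y² - 22y) = 123
Complete the square: 7(x - 1)² -2(y - 11)² = 123 + 7 - 242 = -112
Divide through by -112 to get (y - 11)²/56 - (x - 1)²/16 = 1.
Hyperbola, center (1, 11), transverse axis vertical; a² = 56, b² = 16.
c² = a² + b² = 72, so c = 6√2.
e = c/a = 6√2/2√14 = 3√7/7.

e = 3√7/7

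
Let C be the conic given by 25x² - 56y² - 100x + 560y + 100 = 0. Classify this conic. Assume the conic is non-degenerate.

No xy term. Coefficients of x² and y² are A = 25, C = -56.
A and C have opposite signs ⇒ hyperbola.

hyperbola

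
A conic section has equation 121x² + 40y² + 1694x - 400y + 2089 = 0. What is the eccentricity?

Rearranging, 121(x² + 14x) + 40(y² - 10y) = -2089.
Complete the square: 121(x + 7)² + 40(y - 5)² = -2089 + 5929 + 1000 = 4840
Divide through by 4840 to get (x + 7)²/40 + (y - 5)²/121 = 1.
Ellipse, center (-7, 5), major axis vertical; a² = 121, b² = 40.
c² = a² - b² = 81, so c = 9.
e = c/a = 9/11.

e = 9/11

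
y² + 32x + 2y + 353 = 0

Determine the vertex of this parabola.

(-11, -1)

Only y is squared. Complete the square in y: (y + 1)² = -32(x + 11).
Vertex (-11, -1); 4p = -32 so p = -8. Opens left.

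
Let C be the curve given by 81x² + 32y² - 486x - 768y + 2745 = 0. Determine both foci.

(3, 5) and (3, 19)

Group: 81(x² - 6x) + 32(y² - 24y) = -2745
Complete the square: 81(x - 3)² + 32(y - 12)² = -2745 + 729 + 4608 = 2592
Divide through by 2592 to get (x - 3)²/32 + (y - 12)²/81 = 1.
Ellipse, center (3, 12), major axis vertical; a² = 81, b² = 32.
c² = a² - b² = 81 - 32 = 49, so c = 7.
Foci lie on the vertical axis through the center: (h, k ± c).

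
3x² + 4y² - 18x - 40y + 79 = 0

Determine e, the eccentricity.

Rearranging, 3(x² - 6x) + 4(y² - 10y) = -79.
Completing the square gives 3(x - 3)² + 4(y - 5)² = -79 + 27 + 100 = 48.
Divide by 48: (x - 3)²/16 + (y - 5)²/12 = 1
Ellipse, center (3, 5), major axis horizontal; a² = 16, b² = 12.
c² = a² - b² = 4, so c = 2.
e = c/a = 2/4 = 1/2.

e = 1/2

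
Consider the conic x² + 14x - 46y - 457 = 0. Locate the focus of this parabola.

Only x is squared. Complete the square in x: (x + 7)² = 46(y + 11).
Vertex (-7, -11); 4p = 46 so p = 23/2. Opens up.
Focus is p units from the vertex along the axis: (h, k + p).

(-7, 1/2)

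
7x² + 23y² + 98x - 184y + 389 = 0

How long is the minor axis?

7(x² + 14x) + 23(y² - 8y) = -389
Complete the square: 7(x + 7)² + 23(y - 4)² = -389 + 343 + 368 = 322
Divide by 322: (x + 7)²/46 + (y - 4)²/14 = 1
Ellipse, center (-7, 4), major axis horizontal; a² = 46, b² = 14.
b² = 14 so b = √14; the minor axis has length 2b = 2√14.

2√14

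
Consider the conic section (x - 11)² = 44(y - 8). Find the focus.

Vertex (11, 8); 4p = 44 so p = 11. Opens up.
Focus is p units from the vertex along the axis: (h, k + p).

(11, 19)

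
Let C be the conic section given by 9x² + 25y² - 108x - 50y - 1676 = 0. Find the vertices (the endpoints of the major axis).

(-9, 1) and (21, 1)

Rearranging, 9(x² - 12x) + 25(y² - 2y) = 1676.
Complete the square in x and y: 9(x - 6)² + 25(y - 1)² = 1676 + 324 + 25 = 2025
Divide through by 2025 to get (x - 6)²/225 + (y - 1)²/81 = 1.
Ellipse, center (6, 1), major axis horizontal; a² = 225, b² = 81.
a = 15. Vertices at (h ± a, k).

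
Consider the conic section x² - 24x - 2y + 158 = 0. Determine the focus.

(12, 15/2)

Only x is squared. Complete the square in x: (x - 12)² = 2(y - 7).
Vertex (12, 7); 4p = 2 so p = 1/2. Opens up.
Focus is p units from the vertex along the axis: (h, k + p).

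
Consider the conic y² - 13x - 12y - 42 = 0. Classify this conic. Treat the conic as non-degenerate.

parabola

No xy term. Coefficients of x² and y² are A = 0, C = 1.
Exactly one squared variable ⇒ parabola.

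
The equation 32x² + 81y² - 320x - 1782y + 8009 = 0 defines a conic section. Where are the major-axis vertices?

(-4, 11) and (14, 11)

Rearranging, 32(x² - 10x) + 81(y² - 22y) = -8009.
Completing the square gives 32(x - 5)² + 81(y - 11)² = -8009 + 800 + 9801 = 2592.
Divide through by 2592 to get (x - 5)²/81 + (y - 11)²/32 = 1.
Ellipse, center (5, 11), major axis horizontal; a² = 81, b² = 32.
a = 9. Vertices at (h ± a, k).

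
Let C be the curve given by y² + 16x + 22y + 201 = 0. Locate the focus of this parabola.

Only y is squared. Complete the square in y: (y + 11)² = -16(x + 5).
Vertex (-5, -11); 4p = -16 so p = -4. Opens left.
Focus is p units from the vertex along the axis: (h + p, k).

(-9, -11)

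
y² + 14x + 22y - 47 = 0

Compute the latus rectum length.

Only y is squared. Complete the square in y: (y + 11)² = -14(x - 12).
Vertex (12, -11); 4p = -14 so p = -7/2. Opens left.
Latus rectum length = |4p| = 14.

14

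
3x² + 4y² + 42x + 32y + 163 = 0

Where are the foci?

(-9, -4) and (-5, -4)

Group: 3(x² + 14x) + 4(y² + 8y) = -163
Complete the square in x and y: 3(x + 7)² + 4(y + 4)² = -163 + 147 + 64 = 48
Divide through by 48 to get (x + 7)²/16 + (y + 4)²/12 = 1.
Ellipse, center (-7, -4), major axis horizontal; a² = 16, b² = 12.
c² = a² - b² = 16 - 12 = 4, so c = 2.
Foci lie on the horizontal axis through the center: (h ± c, k).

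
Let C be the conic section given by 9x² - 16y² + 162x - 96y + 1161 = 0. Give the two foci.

9(x² + 18x) -16(y² + 6y) = -1161
Completing the square gives 9(x + 9)² -16(y + 3)² = -1161 + 729 - 144 = -576.
Dividing both sides by -576: (y + 3)²/36 - (x + 9)²/64 = 1
Hyperbola, center (-9, -3), transverse axis vertical; a² = 36, b² = 64.
c² = a² + b² = 36 + 64 = 100, so c = 10.
Foci lie on the vertical axis through the center: (h, k ± c).

(-9, -13) and (-9, 7)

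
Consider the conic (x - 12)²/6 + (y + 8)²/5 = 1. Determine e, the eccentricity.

e = √6/6

Center (12, -8). The larger denominator 6 sits under the x-term, so the major axis is horizontal; a² = 6, b² = 5.
c² = a² - b² = 1, so c = 1.
e = c/a = 1/√6 = √6/6.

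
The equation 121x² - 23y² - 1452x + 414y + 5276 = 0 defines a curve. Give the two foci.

121(x² - 12x) -23(y² - 18y) = -5276
Complete the square in x and y: 121(x - 6)² -23(y - 9)² = -5276 + 4356 - 1863 = -2783
Divide by -2783: (y - 9)²/121 - (x - 6)²/23 = 1
Hyperbola, center (6, 9), transverse axis vertical; a² = 121, b² = 23.
c² = a² + b² = 121 + 23 = 144, so c = 12.
Foci lie on the vertical axis through the center: (h, k ± c).

(6, -3) and (6, 21)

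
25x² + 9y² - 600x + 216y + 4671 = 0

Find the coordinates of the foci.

Group: 25(x² - 24x) + 9(y² + 24y) = -4671
Complete the square: 25(x - 12)² + 9(y + 12)² = -4671 + 3600 + 1296 = 225
Divide through by 225 to get (x - 12)²/9 + (y + 12)²/25 = 1.
Ellipse, center (12, -12), major axis vertical; a² = 25, b² = 9.
c² = a² - b² = 25 - 9 = 16, so c = 4.
Foci lie on the vertical axis through the center: (h, k ± c).

(12, -16) and (12, -8)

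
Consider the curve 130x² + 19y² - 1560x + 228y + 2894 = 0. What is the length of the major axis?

Group the x- and y-terms: 130(x² - 12x) + 19(y² + 12y) = -2894
Complete the square in x and y: 130(x - 6)² + 19(y + 6)² = -2894 + 4680 + 684 = 2470
Divide through by 2470 to get (x - 6)²/19 + (y + 6)²/130 = 1.
Ellipse, center (6, -6), major axis vertical; a² = 130, b² = 19.
a² = 130 so a = √130; the major axis has length 2a = 2√130.

2√130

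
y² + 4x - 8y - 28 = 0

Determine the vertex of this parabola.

Only y is squared. Complete the square in y: (y - 4)² = -4(x - 11).
Vertex (11, 4); 4p = -4 so p = -1. Opens left.

(11, 4)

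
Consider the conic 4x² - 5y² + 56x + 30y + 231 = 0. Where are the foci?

(-7, -3) and (-7, 9)

Rearranging, 4(x² + 14x) -5(y² - 6y) = -231.
4(x + 7)² -5(y - 3)² = -231 + 196 - 45 = -80
Divide through by -80 to get (y - 3)²/16 - (x + 7)²/20 = 1.
Hyperbola, center (-7, 3), transverse axis vertical; a² = 16, b² = 20.
c² = a² + b² = 16 + 20 = 36, so c = 6.
Foci lie on the vertical axis through the center: (h, k ± c).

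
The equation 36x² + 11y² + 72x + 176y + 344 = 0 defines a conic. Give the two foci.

(-1, -13) and (-1, -3)

Collect terms: 36(x² + 2x) + 11(y² + 16y) = -344
Completing the square gives 36(x + 1)² + 11(y + 8)² = -344 + 36 + 704 = 396.
Divide by 396: (x + 1)²/11 + (y + 8)²/36 = 1
Ellipse, center (-1, -8), major axis vertical; a² = 36, b² = 11.
c² = a² - b² = 36 - 11 = 25, so c = 5.
Foci lie on the vertical axis through the center: (h, k ± c).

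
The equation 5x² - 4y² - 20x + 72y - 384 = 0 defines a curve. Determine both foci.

Collect terms: 5(x² - 4x) -4(y² - 18y) = 384
Complete the square in x and y: 5(x - 2)² -4(y - 9)² = 384 + 20 - 324 = 80
Divide by 80: (x - 2)²/16 - (y - 9)²/20 = 1
Hyperbola, center (2, 9), transverse axis horizontal; a² = 16, b² = 20.
c² = a² + b² = 16 + 20 = 36, so c = 6.
Foci lie on the horizontal axis through the center: (h ± c, k).

(-4, 9) and (8, 9)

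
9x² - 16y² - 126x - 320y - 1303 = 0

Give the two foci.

(2, -10) and (12, -10)

Group the x- and y-terms: 9(x² - 14x) -16(y² + 20y) = 1303
Completing the square gives 9(x - 7)² -16(y + 10)² = 1303 + 441 - 1600 = 144.
Dividing both sides by 144: (x - 7)²/16 - (y + 10)²/9 = 1
Hyperbola, center (7, -10), transverse axis horizontal; a² = 16, b² = 9.
c² = a² + b² = 16 + 9 = 25, so c = 5.
Foci lie on the horizontal axis through the center: (h ± c, k).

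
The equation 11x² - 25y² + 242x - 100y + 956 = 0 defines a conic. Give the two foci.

Group: 11(x² + 22x) -25(y² + 4y) = -956
Complete the square in x and y: 11(x + 11)² -25(y + 2)² = -956 + 1331 - 100 = 275
Divide through by 275 to get (x + 11)²/25 - (y + 2)²/11 = 1.
Hyperbola, center (-11, -2), transverse axis horizontal; a² = 25, b² = 11.
c² = a² + b² = 25 + 11 = 36, so c = 6.
Foci lie on the horizontal axis through the center: (h ± c, k).

(-17, -2) and (-5, -2)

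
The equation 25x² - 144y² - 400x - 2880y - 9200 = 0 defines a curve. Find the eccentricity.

Rearranging, 25(x² - 16x) -144(y² + 20y) = 9200.
Completing the square gives 25(x - 8)² -144(y + 10)² = 9200 + 1600 - 14400 = -3600.
Dividing both sides by -3600: (y + 10)²/25 - (x - 8)²/144 = 1
Hyperbola, center (8, -10), transverse axis vertical; a² = 25, b² = 144.
c² = a² + b² = 169, so c = 13.
e = c/a = 13/5.

e = 13/5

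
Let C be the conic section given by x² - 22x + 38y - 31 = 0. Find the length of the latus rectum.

Only x is squared. Complete the square in x: (x - 11)² = -38(y - 4).
Vertex (11, 4); 4p = -38 so p = -19/2. Opens down.
Latus rectum length = |4p| = 38.

38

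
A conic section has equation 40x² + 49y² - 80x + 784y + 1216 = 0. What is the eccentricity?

e = 3/7

Group: 40(x² - 2x) + 49(y² + 16y) = -1216
Completing the square gives 40(x - 1)² + 49(y + 8)² = -1216 + 40 + 3136 = 1960.
Divide by 1960: (x - 1)²/49 + (y + 8)²/40 = 1
Ellipse, center (1, -8), major axis horizontal; a² = 49, b² = 40.
c² = a² - b² = 9, so c = 3.
e = c/a = 3/7.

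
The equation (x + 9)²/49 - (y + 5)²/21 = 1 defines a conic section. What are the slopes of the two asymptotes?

√21/7 and -√21/7

Center (-9, -5). The positive term is the x-term, so the transverse axis is horizontal; a² = 49, b² = 21.
For a horizontal hyperbola the asymptotes have slope ±b/a.
Here that is ±√21/7.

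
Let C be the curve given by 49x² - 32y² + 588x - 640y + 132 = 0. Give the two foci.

(-6, -19) and (-6, -1)

Group: 49(x² + 12x) -32(y² + 20y) = -132
Complete the square in x and y: 49(x + 6)² -32(y + 10)² = -132 + 1764 - 3200 = -1568
Divide through by -1568 to get (y + 10)²/49 - (x + 6)²/32 = 1.
Hyperbola, center (-6, -10), transverse axis vertical; a² = 49, b² = 32.
c² = a² + b² = 49 + 32 = 81, so c = 9.
Foci lie on the vertical axis through the center: (h, k ± c).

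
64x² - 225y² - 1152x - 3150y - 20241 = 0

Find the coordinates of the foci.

64(x² - 18x) -225(y² + 14y) = 20241
Complete the square in x and y: 64(x - 9)² -225(y + 7)² = 20241 + 5184 - 11025 = 14400
Divide by 14400: (x - 9)²/225 - (y + 7)²/64 = 1
Hyperbola, center (9, -7), transverse axis horizontal; a² = 225, b² = 64.
c² = a² + b² = 225 + 64 = 289, so c = 17.
Foci lie on the horizontal axis through the center: (h ± c, k).

(-8, -7) and (26, -7)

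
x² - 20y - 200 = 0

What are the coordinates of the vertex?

(0, -10)

Only x is squared. Complete the square in x: x² = 20(y + 10).
Vertex (0, -10); 4p = 20 so p = 5. Opens up.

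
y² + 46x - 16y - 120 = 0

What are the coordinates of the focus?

Only y is squared. Complete the square in y: (y - 8)² = -46(x - 4).
Vertex (4, 8); 4p = -46 so p = -23/2. Opens left.
Focus is p units from the vertex along the axis: (h + p, k).

(-15/2, 8)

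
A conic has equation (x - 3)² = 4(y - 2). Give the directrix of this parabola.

y = 1

Vertex (3, 2); 4p = 4 so p = 1. Opens up.
Directrix is the horizontal line y = k − p = 2 − (1) = 1.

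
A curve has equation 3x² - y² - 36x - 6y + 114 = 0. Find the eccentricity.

Group the x- and y-terms: 3(x² - 12x) -(y² + 6y) = -114
Completing the square gives 3(x - 6)² -(y + 3)² = -114 + 108 - 9 = -15.
Dividing both sides by -15: (y + 3)²/15 - (x - 6)²/5 = 1
Hyperbola, center (6, -3), transverse axis vertical; a² = 15, b² = 5.
c² = a² + b² = 20, so c = 2√5.
e = c/a = 2√5/√15 = 2√3/3.

e = 2√3/3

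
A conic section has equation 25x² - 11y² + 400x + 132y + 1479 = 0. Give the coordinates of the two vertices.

Group: 25(x² + 16x) -11(y² - 12y) = -1479
Complete the square: 25(x + 8)² -11(y - 6)² = -1479 + 1600 - 396 = -275
Divide through by -275 to get (y - 6)²/25 - (x + 8)²/11 = 1.
Hyperbola, center (-8, 6), transverse axis vertical; a² = 25, b² = 11.
a = 5. Vertices at (h, k ± a).

(-8, 1) and (-8, 11)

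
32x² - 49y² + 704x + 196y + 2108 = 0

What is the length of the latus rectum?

Group: 32(x² + 22x) -49(y² - 4y) = -2108
Completing the square gives 32(x + 11)² -49(y - 2)² = -2108 + 3872 - 196 = 1568.
Divide by 1568: (x + 11)²/49 - (y - 2)²/32 = 1
Hyperbola, center (-11, 2), transverse axis horizontal; a² = 49, b² = 32.
Latus rectum length = 2b²/a = 2·32/7 = 64/7.

64/7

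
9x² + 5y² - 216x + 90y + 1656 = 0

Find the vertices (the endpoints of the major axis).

Rearranging, 9(x² - 24x) + 5(y² + 18y) = -1656.
Complete the square in x and y: 9(x - 12)² + 5(y + 9)² = -1656 + 1296 + 405 = 45
Divide through by 45 to get (x - 12)²/5 + (y + 9)²/9 = 1.
Ellipse, center (12, -9), major axis vertical; a² = 9, b² = 5.
a = 3. Vertices at (h, k ± a).

(12, -12) and (12, -6)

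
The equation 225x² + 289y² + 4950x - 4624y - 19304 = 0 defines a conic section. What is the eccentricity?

e = 8/17

Group: 225(x² + 22x) + 289(y² - 16y) = 19304
Completing the square gives 225(x + 11)² + 289(y - 8)² = 19304 + 27225 + 18496 = 65025.
Dividing both sides by 65025: (x + 11)²/289 + (y - 8)²/225 = 1
Ellipse, center (-11, 8), major axis horizontal; a² = 289, b² = 225.
c² = a² - b² = 64, so c = 8.
e = c/a = 8/17.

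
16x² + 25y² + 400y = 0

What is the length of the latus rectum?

64/5

16x² + 25(y² + 16y) = 0
Complete the square in x and y: 16x² + 25(y + 8)² = 0 + 0 + 1600 = 1600
Dividing both sides by 1600: x²/100 + (y + 8)²/64 = 1
Ellipse, center (0, -8), major axis horizontal; a² = 100, b² = 64.
Latus rectum length = 2b²/a = 2·64/10 = 64/5.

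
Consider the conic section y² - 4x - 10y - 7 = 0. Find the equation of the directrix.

Only y is squared. Complete the square in y: (y - 5)² = 4(x + 8).
Vertex (-8, 5); 4p = 4 so p = 1. Opens right.
Directrix is the vertical line x = h − p = -8 − (1) = -9.

x = -9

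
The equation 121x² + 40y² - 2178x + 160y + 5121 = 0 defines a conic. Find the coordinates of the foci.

121(x² - 18x) + 40(y² + 4y) = -5121
Complete the square in x and y: 121(x - 9)² + 40(y + 2)² = -5121 + 9801 + 160 = 4840
Divide through by 4840 to get (x - 9)²/40 + (y + 2)²/121 = 1.
Ellipse, center (9, -2), major axis vertical; a² = 121, b² = 40.
c² = a² - b² = 121 - 40 = 81, so c = 9.
Foci lie on the vertical axis through the center: (h, k ± c).

(9, -11) and (9, 7)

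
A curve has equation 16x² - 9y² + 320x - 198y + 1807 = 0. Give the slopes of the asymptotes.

4/3 and -4/3

16(x² + 20x) -9(y² + 22y) = -1807
Completing the square gives 16(x + 10)² -9(y + 11)² = -1807 + 1600 - 1089 = -1296.
Dividing both sides by -1296: (y + 11)²/144 - (x + 10)²/81 = 1
Hyperbola, center (-10, -11), transverse axis vertical; a² = 144, b² = 81.
For a vertical hyperbola the asymptotes have slope ±a/b.
Here that is ±12/9 = ±4/3.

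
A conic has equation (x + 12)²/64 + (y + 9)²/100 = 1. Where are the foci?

Center (-12, -9). The larger denominator 100 sits under the y-term, so the major axis is vertical; a² = 100, b² = 64.
c² = a² - b² = 100 - 64 = 36, so c = 6.
Foci lie on the vertical axis through the center: (h, k ± c).

(-12, -15) and (-12, -3)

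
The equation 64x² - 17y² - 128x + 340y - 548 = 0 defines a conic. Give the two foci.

64(x² - 2x) -17(y² - 20y) = 548
Complete the square: 64(x - 1)² -17(y - 10)² = 548 + 64 - 1700 = -1088
Divide through by -1088 to get (y - 10)²/64 - (x - 1)²/17 = 1.
Hyperbola, center (1, 10), transverse axis vertical; a² = 64, b² = 17.
c² = a² + b² = 64 + 17 = 81, so c = 9.
Foci lie on the vertical axis through the center: (h, k ± c).

(1, 1) and (1, 19)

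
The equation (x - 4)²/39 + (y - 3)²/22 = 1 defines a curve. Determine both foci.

Center (4, 3). The larger denominator 39 sits under the x-term, so the major axis is horizontal; a² = 39, b² = 22.
c² = a² - b² = 39 - 22 = 17, so c = √17.
Foci lie on the horizontal axis through the center: (h ± c, k).

(4 - √17, 3) and (4 + √17, 3)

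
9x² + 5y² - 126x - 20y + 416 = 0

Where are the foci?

(7, 0) and (7, 4)

Rearranging, 9(x² - 14x) + 5(y² - 4y) = -416.
Complete the square: 9(x - 7)² + 5(y - 2)² = -416 + 441 + 20 = 45
Dividing both sides by 45: (x - 7)²/5 + (y - 2)²/9 = 1
Ellipse, center (7, 2), major axis vertical; a² = 9, b² = 5.
c² = a² - b² = 9 - 5 = 4, so c = 2.
Foci lie on the vertical axis through the center: (h, k ± c).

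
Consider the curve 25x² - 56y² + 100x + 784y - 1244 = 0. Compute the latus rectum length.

Collect terms: 25(x² + 4x) -56(y² - 14y) = 1244
Completing the square gives 25(x + 2)² -56(y - 7)² = 1244 + 100 - 2744 = -1400.
Dividing both sides by -1400: (y - 7)²/25 - (x + 2)²/56 = 1
Hyperbola, center (-2, 7), transverse axis vertical; a² = 25, b² = 56.
Latus rectum length = 2b²/a = 2·56/5 = 112/5.

112/5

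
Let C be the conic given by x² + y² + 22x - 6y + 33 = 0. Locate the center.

Group the x- and y-terms: (x² + 22x) + (y² - 6y) = -33
Complete the square in x and y: (x + 11)² + (y - 3)² = -33 + 121 + 9 = 97
So (x + 11)² + (y - 3)² = 97.
Circle centered at (-11, 3) with r² = 97.

(-11, 3)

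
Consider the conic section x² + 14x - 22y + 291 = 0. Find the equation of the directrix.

y = 11/2

Only x is squared. Complete the square in x: (x + 7)² = 22(y - 11).
Vertex (-7, 11); 4p = 22 so p = 11/2. Opens up.
Directrix is the horizontal line y = k − p = 11 − (11/2) = 11/2.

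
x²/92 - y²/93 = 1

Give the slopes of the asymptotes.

Center (0, 0). The positive term is the x-term, so the transverse axis is horizontal; a² = 92, b² = 93.
For a horizontal hyperbola the asymptotes have slope ±b/a.
Here that is ±√93/2√23 = ±√2139/46.

√2139/46 and -√2139/46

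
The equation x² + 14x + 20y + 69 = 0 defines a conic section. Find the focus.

(-7, -6)

Only x is squared. Complete the square in x: (x + 7)² = -20(y + 1).
Vertex (-7, -1); 4p = -20 so p = -5. Opens down.
Focus is p units from the vertex along the axis: (h, k + p).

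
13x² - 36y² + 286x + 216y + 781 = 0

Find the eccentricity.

Rearranging, 13(x² + 22x) -36(y² - 6y) = -781.
Complete the square: 13(x + 11)² -36(y - 3)² = -781 + 1573 - 324 = 468
Divide by 468: (x + 11)²/36 - (y - 3)²/13 = 1
Hyperbola, center (-11, 3), transverse axis horizontal; a² = 36, b² = 13.
c² = a² + b² = 49, so c = 7.
e = c/a = 7/6.

e = 7/6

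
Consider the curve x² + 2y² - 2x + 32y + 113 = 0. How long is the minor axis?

Group: (x² - 2x) + 2(y² + 16y) = -113
Complete the square in x and y: (x - 1)² + 2(y + 8)² = -113 + 1 + 128 = 16
Divide by 16: (x - 1)²/16 + (y + 8)²/8 = 1
Ellipse, center (1, -8), major axis horizontal; a² = 16, b² = 8.
b² = 8 so b = 2√2; the minor axis has length 2b = 4√2.

4√2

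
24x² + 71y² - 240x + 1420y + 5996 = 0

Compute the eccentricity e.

e = √3337/71

Collect terms: 24(x² - 10x) + 71(y² + 20y) = -5996
Complete the square in x and y: 24(x - 5)² + 71(y + 10)² = -5996 + 600 + 7100 = 1704
Divide by 1704: (x - 5)²/71 + (y + 10)²/24 = 1
Ellipse, center (5, -10), major axis horizontal; a² = 71, b² = 24.
c² = a² - b² = 47, so c = √47.
e = c/a = √47/√71 = √3337/71.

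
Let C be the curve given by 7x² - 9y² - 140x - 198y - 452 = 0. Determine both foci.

(6, -11) and (14, -11)

Rearranging, 7(x² - 20x) -9(y² + 22y) = 452.
Completing the square gives 7(x - 10)² -9(y + 11)² = 452 + 700 - 1089 = 63.
Dividing both sides by 63: (x - 10)²/9 - (y + 11)²/7 = 1
Hyperbola, center (10, -11), transverse axis horizontal; a² = 9, b² = 7.
c² = a² + b² = 9 + 7 = 16, so c = 4.
Foci lie on the horizontal axis through the center: (h ± c, k).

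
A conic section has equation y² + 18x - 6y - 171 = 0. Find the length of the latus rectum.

18

Only y is squared. Complete the square in y: (y - 3)² = -18(x - 10).
Vertex (10, 3); 4p = -18 so p = -9/2. Opens left.
Latus rectum length = |4p| = 18.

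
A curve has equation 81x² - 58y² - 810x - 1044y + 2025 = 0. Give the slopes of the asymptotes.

9√58/58 and -9√58/58

Group the x- and y-terms: 81(x² - 10x) -58(y² + 18y) = -2025
Completing the square gives 81(x - 5)² -58(y + 9)² = -2025 + 2025 - 4698 = -4698.
Divide through by -4698 to get (y + 9)²/81 - (x - 5)²/58 = 1.
Hyperbola, center (5, -9), transverse axis vertical; a² = 81, b² = 58.
For a vertical hyperbola the asymptotes have slope ±a/b.
Here that is ±9/√58 = ±9√58/58.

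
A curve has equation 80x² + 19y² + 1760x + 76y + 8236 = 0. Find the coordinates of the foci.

(-11, -2 - √61) and (-11, -2 + √61)

80(x² + 22x) + 19(y² + 4y) = -8236
Complete the square in x and y: 80(x + 11)² + 19(y + 2)² = -8236 + 9680 + 76 = 1520
Divide by 1520: (x + 11)²/19 + (y + 2)²/80 = 1
Ellipse, center (-11, -2), major axis vertical; a² = 80, b² = 19.
c² = a² - b² = 80 - 19 = 61, so c = √61.
Foci lie on the vertical axis through the center: (h, k ± c).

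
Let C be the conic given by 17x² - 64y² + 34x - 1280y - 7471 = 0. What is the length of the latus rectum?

17/4

Group the x- and y-terms: 17(x² + 2x) -64(y² + 20y) = 7471
Complete the square in x and y: 17(x + 1)² -64(y + 10)² = 7471 + 17 - 6400 = 1088
Divide through by 1088 to get (x + 1)²/64 - (y + 10)²/17 = 1.
Hyperbola, center (-1, -10), transverse axis horizontal; a² = 64, b² = 17.
Latus rectum length = 2b²/a = 2·17/8 = 17/4.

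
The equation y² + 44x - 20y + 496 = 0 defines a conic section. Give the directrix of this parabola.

Only y is squared. Complete the square in y: (y - 10)² = -44(x + 9).
Vertex (-9, 10); 4p = -44 so p = -11. Opens left.
Directrix is the vertical line x = h − p = -9 − (-11) = 2.

x = 2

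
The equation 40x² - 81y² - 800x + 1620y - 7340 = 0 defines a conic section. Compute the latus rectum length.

Group the x- and y-terms: 40(x² - 20x) -81(y² - 20y) = 7340
Complete the square: 40(x - 10)² -81(y - 10)² = 7340 + 4000 - 8100 = 3240
Divide through by 3240 to get (x - 10)²/81 - (y - 10)²/40 = 1.
Hyperbola, center (10, 10), transverse axis horizontal; a² = 81, b² = 40.
Latus rectum length = 2b²/a = 2·40/9 = 80/9.

80/9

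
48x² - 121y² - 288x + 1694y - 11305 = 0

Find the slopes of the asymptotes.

4√3/11 and -4√3/11

Group the x- and y-terms: 48(x² - 6x) -121(y² - 14y) = 11305
Complete the square in x and y: 48(x - 3)² -121(y - 7)² = 11305 + 432 - 5929 = 5808
Dividing both sides by 5808: (x - 3)²/121 - (y - 7)²/48 = 1
Hyperbola, center (3, 7), transverse axis horizontal; a² = 121, b² = 48.
For a horizontal hyperbola the asymptotes have slope ±b/a.
Here that is ±4√3/11.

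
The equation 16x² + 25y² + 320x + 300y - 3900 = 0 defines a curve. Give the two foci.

Rearranging, 16(x² + 20x) + 25(y² + 12y) = 3900.
Completing the square gives 16(x + 10)² + 25(y + 6)² = 3900 + 1600 + 900 = 6400.
Dividing both sides by 6400: (x + 10)²/400 + (y + 6)²/256 = 1
Ellipse, center (-10, -6), major axis horizontal; a² = 400, b² = 256.
c² = a² - b² = 400 - 256 = 144, so c = 12.
Foci lie on the horizontal axis through the center: (h ± c, k).

(-22, -6) and (2, -6)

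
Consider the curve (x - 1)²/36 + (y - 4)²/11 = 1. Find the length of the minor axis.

2√11

Center (1, 4). The larger denominator 36 sits under the x-term, so the major axis is horizontal; a² = 36, b² = 11.
b² = 11 so b = √11; the minor axis has length 2b = 2√11.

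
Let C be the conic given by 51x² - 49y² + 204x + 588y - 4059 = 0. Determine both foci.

(-12, 6) and (8, 6)

Collect terms: 51(x² + 4x) -49(y² - 12y) = 4059
Completing the square gives 51(x + 2)² -49(y - 6)² = 4059 + 204 - 1764 = 2499.
Divide through by 2499 to get (x + 2)²/49 - (y - 6)²/51 = 1.
Hyperbola, center (-2, 6), transverse axis horizontal; a² = 49, b² = 51.
c² = a² + b² = 49 + 51 = 100, so c = 10.
Foci lie on the horizontal axis through the center: (h ± c, k).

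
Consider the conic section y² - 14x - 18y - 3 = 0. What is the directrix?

Only y is squared. Complete the square in y: (y - 9)² = 14(x + 6).
Vertex (-6, 9); 4p = 14 so p = 7/2. Opens right.
Directrix is the vertical line x = h − p = -6 − (7/2) = -19/2.

x = -19/2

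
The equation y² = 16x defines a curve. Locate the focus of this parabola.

Vertex (0, 0); 4p = 16 so p = 4. Opens right.
Focus is p units from the vertex along the axis: (h + p, k).

(4, 0)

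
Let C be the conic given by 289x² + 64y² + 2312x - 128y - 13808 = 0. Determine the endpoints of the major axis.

(-4, -16) and (-4, 18)

289(x² + 8x) + 64(y² - 2y) = 13808
Completing the square gives 289(x + 4)² + 64(y - 1)² = 13808 + 4624 + 64 = 18496.
Divide by 18496: (x + 4)²/64 + (y - 1)²/289 = 1
Ellipse, center (-4, 1), major axis vertical; a² = 289, b² = 64.
a = 17. Vertices at (h, k ± a).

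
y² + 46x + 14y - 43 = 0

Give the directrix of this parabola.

Only y is squared. Complete the square in y: (y + 7)² = -46(x - 2).
Vertex (2, -7); 4p = -46 so p = -23/2. Opens left.
Directrix is the vertical line x = h − p = 2 − (-23/2) = 27/2.

x = 27/2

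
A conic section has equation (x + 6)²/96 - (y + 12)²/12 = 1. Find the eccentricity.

Center (-6, -12). The positive term is the x-term, so the transverse axis is horizontal; a² = 96, b² = 12.
c² = a² + b² = 108, so c = 6√3.
e = c/a = 6√3/4√6 = 3√2/4.

e = 3√2/4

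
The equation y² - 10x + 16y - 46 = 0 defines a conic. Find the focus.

(-17/2, -8)

Only y is squared. Complete the square in y: (y + 8)² = 10(x + 11).
Vertex (-11, -8); 4p = 10 so p = 5/2. Opens right.
Focus is p units from the vertex along the axis: (h + p, k).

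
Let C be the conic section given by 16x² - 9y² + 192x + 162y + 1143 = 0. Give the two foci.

16(x² + 12x) -9(y² - 18y) = -1143
Complete the square: 16(x + 6)² -9(y - 9)² = -1143 + 576 - 729 = -1296
Dividing both sides by -1296: (y - 9)²/144 - (x + 6)²/81 = 1
Hyperbola, center (-6, 9), transverse axis vertical; a² = 144, b² = 81.
c² = a² + b² = 144 + 81 = 225, so c = 15.
Foci lie on the vertical axis through the center: (h, k ± c).

(-6, -6) and (-6, 24)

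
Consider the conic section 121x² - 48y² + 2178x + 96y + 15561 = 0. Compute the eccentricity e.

e = 13/11

Collect terms: 121(x² + 18x) -48(y² - 2y) = -15561
121(x + 9)² -48(y - 1)² = -15561 + 9801 - 48 = -5808
Divide through by -5808 to get (y - 1)²/121 - (x + 9)²/48 = 1.
Hyperbola, center (-9, 1), transverse axis vertical; a² = 121, b² = 48.
c² = a² + b² = 169, so c = 13.
e = c/a = 13/11.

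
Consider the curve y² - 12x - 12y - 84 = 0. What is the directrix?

Only y is squared. Complete the square in y: (y - 6)² = 12(x + 10).
Vertex (-10, 6); 4p = 12 so p = 3. Opens right.
Directrix is the vertical line x = h − p = -10 − (3) = -13.

x = -13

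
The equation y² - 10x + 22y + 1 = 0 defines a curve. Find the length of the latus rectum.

Only y is squared. Complete the square in y: (y + 11)² = 10(x + 12).
Vertex (-12, -11); 4p = 10 so p = 5/2. Opens right.
Latus rectum length = |4p| = 10.

10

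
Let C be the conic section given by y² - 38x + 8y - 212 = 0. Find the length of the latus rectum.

38

Only y is squared. Complete the square in y: (y + 4)² = 38(x + 6).
Vertex (-6, -4); 4p = 38 so p = 19/2. Opens right.
Latus rectum length = |4p| = 38.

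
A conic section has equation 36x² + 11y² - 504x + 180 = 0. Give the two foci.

(7, -10) and (7, 10)

Group the x- and y-terms: 36(x² - 14x) + 11y² = -180
Complete the square in x and y: 36(x - 7)² + 11y² = -180 + 1764 + 0 = 1584
Dividing both sides by 1584: (x - 7)²/44 + y²/144 = 1
Ellipse, center (7, 0), major axis vertical; a² = 144, b² = 44.
c² = a² - b² = 144 - 44 = 100, so c = 10.
Foci lie on the vertical axis through the center: (h, k ± c).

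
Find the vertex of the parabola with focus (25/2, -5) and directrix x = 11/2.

(9, -5)

The vertex is the midpoint between the focus and the directrix along the axis of symmetry.
Axis is horizontal (directrix is vertical). Vertex x-coordinate = (25/2 + 11/2)/2 = 9; y-coordinate = -5.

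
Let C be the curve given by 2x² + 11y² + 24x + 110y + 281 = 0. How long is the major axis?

Collect terms: 2(x² + 12x) + 11(y² + 10y) = -281
Complete the square in x and y: 2(x + 6)² + 11(y + 5)² = -281 + 72 + 275 = 66
Dividing both sides by 66: (x + 6)²/33 + (y + 5)²/6 = 1
Ellipse, center (-6, -5), major axis horizontal; a² = 33, b² = 6.
a² = 33 so a = √33; the major axis has length 2a = 2√33.

2√33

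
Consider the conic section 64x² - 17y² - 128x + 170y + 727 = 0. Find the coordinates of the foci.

(1, -4) and (1, 14)

Group: 64(x² - 2x) -17(y² - 10y) = -727
Complete the square: 64(x - 1)² -17(y - 5)² = -727 + 64 - 425 = -1088
Dividing both sides by -1088: (y - 5)²/64 - (x - 1)²/17 = 1
Hyperbola, center (1, 5), transverse axis vertical; a² = 64, b² = 17.
c² = a² + b² = 64 + 17 = 81, so c = 9.
Foci lie on the vertical axis through the center: (h, k ± c).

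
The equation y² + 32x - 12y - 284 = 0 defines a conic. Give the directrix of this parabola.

x = 18

Only y is squared. Complete the square in y: (y - 6)² = -32(x - 10).
Vertex (10, 6); 4p = -32 so p = -8. Opens left.
Directrix is the vertical line x = h − p = 10 − (-8) = 18.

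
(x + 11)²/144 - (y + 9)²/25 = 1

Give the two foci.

Center (-11, -9). The positive term is the x-term, so the transverse axis is horizontal; a² = 144, b² = 25.
c² = a² + b² = 144 + 25 = 169, so c = 13.
Foci lie on the horizontal axis through the center: (h ± c, k).

(-24, -9) and (2, -9)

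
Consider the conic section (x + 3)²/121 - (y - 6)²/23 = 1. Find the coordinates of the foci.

(-15, 6) and (9, 6)

Center (-3, 6). The positive term is the x-term, so the transverse axis is horizontal; a² = 121, b² = 23.
c² = a² + b² = 121 + 23 = 144, so c = 12.
Foci lie on the horizontal axis through the center: (h ± c, k).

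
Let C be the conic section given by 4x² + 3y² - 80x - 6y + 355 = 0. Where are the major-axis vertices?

Group: 4(x² - 20x) + 3(y² - 2y) = -355
Completing the square gives 4(x - 10)² + 3(y - 1)² = -355 + 400 + 3 = 48.
Divide through by 48 to get (x - 10)²/12 + (y - 1)²/16 = 1.
Ellipse, center (10, 1), major axis vertical; a² = 16, b² = 12.
a = 4. Vertices at (h, k ± a).

(10, -3) and (10, 5)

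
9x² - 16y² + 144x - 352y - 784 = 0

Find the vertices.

(-8, -17) and (-8, -5)

Collect terms: 9(x² + 16x) -16(y² + 22y) = 784
9(x + 8)² -16(y + 11)² = 784 + 576 - 1936 = -576
Dividing both sides by -576: (y + 11)²/36 - (x + 8)²/64 = 1
Hyperbola, center (-8, -11), transverse axis vertical; a² = 36, b² = 64.
a = 6. Vertices at (h, k ± a).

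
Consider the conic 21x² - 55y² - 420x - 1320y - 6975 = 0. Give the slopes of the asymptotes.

√1155/55 and -√1155/55

Group: 21(x² - 20x) -55(y² + 24y) = 6975
Complete the square: 21(x - 10)² -55(y + 12)² = 6975 + 2100 - 7920 = 1155
Divide by 1155: (x - 10)²/55 - (y + 12)²/21 = 1
Hyperbola, center (10, -12), transverse axis horizontal; a² = 55, b² = 21.
For a horizontal hyperbola the asymptotes have slope ±b/a.
Here that is ±√21/√55 = ±√1155/55.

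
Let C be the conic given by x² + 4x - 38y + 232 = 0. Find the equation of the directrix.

Only x is squared. Complete the square in x: (x + 2)² = 38(y - 6).
Vertex (-2, 6); 4p = 38 so p = 19/2. Opens up.
Directrix is the horizontal line y = k − p = 6 − (19/2) = -7/2.

y = -7/2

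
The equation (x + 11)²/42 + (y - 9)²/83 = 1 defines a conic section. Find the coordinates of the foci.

Center (-11, 9). The larger denominator 83 sits under the y-term, so the major axis is vertical; a² = 83, b² = 42.
c² = a² - b² = 83 - 42 = 41, so c = √41.
Foci lie on the vertical axis through the center: (h, k ± c).

(-11, 9 - √41) and (-11, 9 + √41)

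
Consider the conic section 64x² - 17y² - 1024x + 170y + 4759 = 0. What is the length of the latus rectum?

17/4

Collect terms: 64(x² - 16x) -17(y² - 10y) = -4759
Complete the square in x and y: 64(x - 8)² -17(y - 5)² = -4759 + 4096 - 425 = -1088
Dividing both sides by -1088: (y - 5)²/64 - (x - 8)²/17 = 1
Hyperbola, center (8, 5), transverse axis vertical; a² = 64, b² = 17.
Latus rectum length = 2b²/a = 2·17/8 = 17/4.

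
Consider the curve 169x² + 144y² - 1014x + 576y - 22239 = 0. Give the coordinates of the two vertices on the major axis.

Group the x- and y-terms: 169(x² - 6x) + 144(y² + 4y) = 22239
169(x - 3)² + 144(y + 2)² = 22239 + 1521 + 576 = 24336
Dividing both sides by 24336: (x - 3)²/144 + (y + 2)²/169 = 1
Ellipse, center (3, -2), major axis vertical; a² = 169, b² = 144.
a = 13. Vertices at (h, k ± a).

(3, -15) and (3, 11)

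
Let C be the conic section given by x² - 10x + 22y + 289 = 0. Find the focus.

(5, -35/2)

Only x is squared. Complete the square in x: (x - 5)² = -22(y + 12).
Vertex (5, -12); 4p = -22 so p = -11/2. Opens down.
Focus is p units from the vertex along the axis: (h, k + p).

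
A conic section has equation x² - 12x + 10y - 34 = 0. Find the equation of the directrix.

Only x is squared. Complete the square in x: (x - 6)² = -10(y - 7).
Vertex (6, 7); 4p = -10 so p = -5/2. Opens down.
Directrix is the horizontal line y = k − p = 7 − (-5/2) = 19/2.

y = 19/2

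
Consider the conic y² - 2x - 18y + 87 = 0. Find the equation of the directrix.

Only y is squared. Complete the square in y: (y - 9)² = 2(x - 3).
Vertex (3, 9); 4p = 2 so p = 1/2. Opens right.
Directrix is the vertical line x = h − p = 3 − (1/2) = 5/2.

x = 5/2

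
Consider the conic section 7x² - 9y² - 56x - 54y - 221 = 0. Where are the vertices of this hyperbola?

(-2, -3) and (10, -3)

7(x² - 8x) -9(y² + 6y) = 221
7(x - 4)² -9(y + 3)² = 221 + 112 - 81 = 252
Dividing both sides by 252: (x - 4)²/36 - (y + 3)²/28 = 1
Hyperbola, center (4, -3), transverse axis horizontal; a² = 36, b² = 28.
a = 6. Vertices at (h ± a, k).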